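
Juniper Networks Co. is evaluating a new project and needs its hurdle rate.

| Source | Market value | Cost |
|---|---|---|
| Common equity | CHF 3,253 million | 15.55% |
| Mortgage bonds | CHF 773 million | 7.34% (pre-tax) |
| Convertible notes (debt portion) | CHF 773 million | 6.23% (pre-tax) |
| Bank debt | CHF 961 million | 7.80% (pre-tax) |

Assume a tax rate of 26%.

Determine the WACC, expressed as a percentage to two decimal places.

11.09%

Total capital V = 3253 + 773 + 773 + 961 = 5760.
Equity: weight = 3253/5760 = 0.5648; cost = 15.55%.
Mortgage bonds: weight = 773/5760 = 0.1342; after-tax cost = 7.34% × (1 − 26%) = 5.4316%.
Convertible notes (debt portion): weight = 773/5760 = 0.1342; after-tax cost = 6.23% × (1 − 26%) = 4.6102%.
Bank debt: weight = 961/5760 = 0.1668; after-tax cost = 7.8% × (1 − 26%) = 5.7720%.
WACC = 0.5648 × 15.5500% + 0.1342 × 5.4316% + 0.1342 × 4.6102% + 0.1668 × 5.7720% = 11.0926%.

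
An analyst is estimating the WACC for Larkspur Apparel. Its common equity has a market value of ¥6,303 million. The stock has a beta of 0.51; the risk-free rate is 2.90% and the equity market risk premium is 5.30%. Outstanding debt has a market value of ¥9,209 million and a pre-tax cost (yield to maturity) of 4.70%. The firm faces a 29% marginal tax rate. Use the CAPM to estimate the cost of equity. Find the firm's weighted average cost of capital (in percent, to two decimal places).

Cost of equity via CAPM: Re = 2.9% + 0.51 × 5.3% = 5.6030%.
Total capital V = 6303 + 9209 = 15512.
Equity: weight = 6303/15512 = 0.4063; cost = 5.603%.
Debt: weight = 9209/15512 = 0.5937; after-tax cost = 4.7% × (1 − 29%) = 3.3370%.
WACC = 0.4063 × 5.6030% + 0.5937 × 3.3370% = 4.2577%.

4.26%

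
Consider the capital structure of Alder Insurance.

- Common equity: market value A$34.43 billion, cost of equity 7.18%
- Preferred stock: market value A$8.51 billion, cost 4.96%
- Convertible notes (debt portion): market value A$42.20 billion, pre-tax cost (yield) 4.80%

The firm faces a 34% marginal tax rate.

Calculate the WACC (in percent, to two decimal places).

4.97%

Total capital V = 34.43 + 8.51 + 42.2 = 85.14.
Equity: weight = 34.43/85.14 = 0.4044; cost = 7.18%.
Preferred: weight = 8.51/85.14 = 0.1000; cost = 4.96%.
Convertible notes (debt portion): weight = 42.2/85.14 = 0.4957; after-tax cost = 4.8% × (1 − 34%) = 3.1680%.
WACC = 0.4044 × 7.1800% + 0.1000 × 4.9600% + 0.4957 × 3.1680% = 4.9695%.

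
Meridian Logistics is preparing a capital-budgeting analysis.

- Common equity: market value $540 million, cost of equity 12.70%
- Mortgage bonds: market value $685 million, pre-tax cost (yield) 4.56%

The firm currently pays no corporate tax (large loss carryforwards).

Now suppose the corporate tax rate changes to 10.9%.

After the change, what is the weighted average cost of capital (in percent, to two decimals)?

After the change:
Total capital V = 540 + 685 = 1225.
Equity: weight = 540/1225 = 0.4408; cost = 12.7%.
Mortgage bonds: weight = 685/1225 = 0.5592; after-tax cost = 4.56% × (1 − 10.9%) = 4.0630%.
WACC = 0.4408 × 12.7000% + 0.5592 × 4.0630% = 7.8703%.

7.87%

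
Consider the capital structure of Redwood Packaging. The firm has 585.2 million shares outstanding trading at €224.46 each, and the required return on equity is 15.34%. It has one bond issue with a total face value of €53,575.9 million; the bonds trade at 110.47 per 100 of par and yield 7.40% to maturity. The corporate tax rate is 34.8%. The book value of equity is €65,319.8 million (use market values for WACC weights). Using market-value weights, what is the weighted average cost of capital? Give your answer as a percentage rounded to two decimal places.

12.07%

Market value of equity E = 224.46 × 585.2m = 131353.992m. Market value of debt D = 53575.9m × 110.47/100 = 59185.29673m.
Total capital V = 131353.992 + 59185.29673 = 190539.28873.
Equity: weight = 131353.992/190539.28873 = 0.6894; cost = 15.34%.
Bonds outstanding: weight = 59185.29673/190539.28873 = 0.3106; after-tax cost = 7.4% × (1 − 34.8%) = 4.8248%.
WACC = 0.6894 × 15.3400% + 0.3106 × 4.8248% = 12.0738%.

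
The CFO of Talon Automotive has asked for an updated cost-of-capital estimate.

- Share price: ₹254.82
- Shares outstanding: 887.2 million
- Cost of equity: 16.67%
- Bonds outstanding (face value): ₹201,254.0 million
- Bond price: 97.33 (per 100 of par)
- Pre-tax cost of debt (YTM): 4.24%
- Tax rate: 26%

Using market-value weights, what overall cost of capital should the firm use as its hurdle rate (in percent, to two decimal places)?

10.39%

Market value of equity E = 254.82 × 887.2m = 226076.304m. Market value of debt D = 201254m × 97.33/100 = 195880.5182m.
Total capital V = 226076.304 + 195880.5182 = 421956.8222.
Equity: weight = 226076.304/421956.8222 = 0.5358; cost = 16.67%.
Bonds outstanding: weight = 195880.5182/421956.8222 = 0.4642; after-tax cost = 4.24% × (1 − 26%) = 3.1376%.
WACC = 0.5358 × 16.6700% + 0.4642 × 3.1376% = 10.3880%.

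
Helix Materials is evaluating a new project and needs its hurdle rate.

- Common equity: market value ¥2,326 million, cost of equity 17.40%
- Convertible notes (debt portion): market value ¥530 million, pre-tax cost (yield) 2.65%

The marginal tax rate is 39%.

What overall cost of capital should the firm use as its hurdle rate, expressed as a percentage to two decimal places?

Total capital V = 2326 + 530 = 2856.
Equity: weight = 2326/2856 = 0.8144; cost = 17.4%.
Convertible notes (debt portion): weight = 530/2856 = 0.1856; after-tax cost = 2.65% × (1 − 39%) = 1.6165%.
WACC = 0.8144 × 17.4000% + 0.1856 × 1.6165% = 14.4710%.

14.47%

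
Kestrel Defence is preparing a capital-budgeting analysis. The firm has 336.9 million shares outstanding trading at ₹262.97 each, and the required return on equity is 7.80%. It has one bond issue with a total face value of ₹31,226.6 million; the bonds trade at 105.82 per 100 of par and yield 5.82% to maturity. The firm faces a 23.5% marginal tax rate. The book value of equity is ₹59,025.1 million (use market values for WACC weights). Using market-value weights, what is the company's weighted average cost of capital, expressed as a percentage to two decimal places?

Market value of equity E = 262.97 × 336.9m = 88594.593m. Market value of debt D = 31226.6m × 105.82/100 = 33043.98812m.
Total capital V = 88594.593 + 33043.98812 = 121638.58112.
Equity: weight = 88594.593/121638.58112 = 0.7283; cost = 7.8%.
Bonds outstanding: weight = 33043.98812/121638.58112 = 0.2717; after-tax cost = 5.82% × (1 − 23.5%) = 4.4523%.
WACC = 0.7283 × 7.8000% + 0.2717 × 4.4523% = 6.8906%.

6.89%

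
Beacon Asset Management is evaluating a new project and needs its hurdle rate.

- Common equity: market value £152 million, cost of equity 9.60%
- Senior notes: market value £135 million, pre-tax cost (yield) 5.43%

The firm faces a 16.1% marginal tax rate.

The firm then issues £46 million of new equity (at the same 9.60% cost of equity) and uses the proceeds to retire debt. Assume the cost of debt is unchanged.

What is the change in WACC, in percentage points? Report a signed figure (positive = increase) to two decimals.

+0.81 pp

Current WACC:
Total capital V = 152 + 135 = 287.
Equity: weight = 152/287 = 0.5296; cost = 9.6%.
Senior notes: weight = 135/287 = 0.4704; after-tax cost = 5.43% × (1 − 16.1%) = 4.5558%.
WACC = 0.5296 × 9.6000% + 0.4704 × 4.5558% = 7.2273%.
After the change:
Total capital V = 198 + 89 = 287.
Equity: weight = 198/287 = 0.6899; cost = 9.6%.
Senior notes: weight = 89/287 = 0.3101; after-tax cost = 5.43% × (1 − 16.1%) = 4.5558%.
WACC = 0.6899 × 9.6000% + 0.3101 × 4.5558% = 8.0358%.
Change in WACC = 8.0358% − 7.2273% = 0.8085 pp.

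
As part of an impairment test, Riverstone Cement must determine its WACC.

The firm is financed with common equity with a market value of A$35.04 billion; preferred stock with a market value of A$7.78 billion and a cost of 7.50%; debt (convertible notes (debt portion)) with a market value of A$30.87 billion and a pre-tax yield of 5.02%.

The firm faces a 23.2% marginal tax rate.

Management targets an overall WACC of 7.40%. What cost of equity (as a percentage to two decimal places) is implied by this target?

Total capital V = 35.04 + 7.78 + 30.87 = 73.69.
Equity weight = 35.04/73.69 = 0.4755.
Preferred weight = 7.78/73.69 = 0.1056.
Convertible notes (debt portion) weight = 30.87/73.69 = 0.4189.
Debt contribution = 0.4189 × 5.02% × (1 − 23.2%) = 1.6151%.
Preferred contribution = 0.1056 × 7.5% = 0.7918%.
Required equity contribution = 7.4% − 2.4069% = 4.9931%.
Re = 4.9931% / 0.4755 = 10.5006%.

10.50%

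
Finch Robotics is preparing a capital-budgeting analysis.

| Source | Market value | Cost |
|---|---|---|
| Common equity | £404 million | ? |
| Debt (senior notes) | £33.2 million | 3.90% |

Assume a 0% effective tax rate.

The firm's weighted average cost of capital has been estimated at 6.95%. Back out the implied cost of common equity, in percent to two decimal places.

7.20%

Total capital V = 404 + 33.2 = 437.2.
Equity weight = 404/437.2 = 0.9241.
Senior notes weight = 33.2/437.2 = 0.0759.
Debt contribution = 0.0759 × 3.9% × (1 − 0%) = 0.2962%.
Required equity contribution = 6.95% − 0.2962% = 6.6538%.
Re = 6.6538% / 0.9241 = 7.2006%.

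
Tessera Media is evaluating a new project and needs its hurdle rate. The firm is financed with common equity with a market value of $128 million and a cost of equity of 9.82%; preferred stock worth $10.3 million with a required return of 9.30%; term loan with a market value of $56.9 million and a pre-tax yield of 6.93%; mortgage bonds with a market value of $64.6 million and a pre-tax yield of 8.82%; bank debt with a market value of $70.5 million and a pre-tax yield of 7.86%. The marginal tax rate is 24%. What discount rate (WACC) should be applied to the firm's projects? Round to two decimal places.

Total capital V = 128 + 10.3 + 56.9 + 64.6 + 70.5 = 330.3.
Equity: weight = 128/330.3 = 0.3875; cost = 9.82%.
Preferred: weight = 10.3/330.3 = 0.0312; cost = 9.3%.
Term loan: weight = 56.9/330.3 = 0.1723; after-tax cost = 6.93% × (1 − 24%) = 5.2668%.
Mortgage bonds: weight = 64.6/330.3 = 0.1956; after-tax cost = 8.82% × (1 − 24%) = 6.7032%.
Bank debt: weight = 70.5/330.3 = 0.2134; after-tax cost = 7.86% × (1 − 24%) = 5.9736%.
WACC = 0.3875 × 9.8200% + 0.0312 × 9.3000% + 0.1723 × 5.2668% + 0.1956 × 6.7032% + 0.2134 × 5.9736% = 7.5888%.

7.59%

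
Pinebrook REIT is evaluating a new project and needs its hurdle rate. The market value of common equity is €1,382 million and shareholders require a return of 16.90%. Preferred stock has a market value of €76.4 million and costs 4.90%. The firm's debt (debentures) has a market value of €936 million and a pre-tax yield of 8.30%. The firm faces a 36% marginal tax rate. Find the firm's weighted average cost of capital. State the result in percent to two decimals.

Total capital V = 1382 + 76.4 + 936 = 2394.4.
Equity: weight = 1382/2394.4 = 0.5772; cost = 16.9%.
Preferred: weight = 76.4/2394.4 = 0.0319; cost = 4.9%.
Debentures: weight = 936/2394.4 = 0.3909; after-tax cost = 8.3% × (1 − 36%) = 5.3120%.
WACC = 0.5772 × 16.9000% + 0.0319 × 4.9000% + 0.3909 × 5.3120% = 11.9872%.

11.99%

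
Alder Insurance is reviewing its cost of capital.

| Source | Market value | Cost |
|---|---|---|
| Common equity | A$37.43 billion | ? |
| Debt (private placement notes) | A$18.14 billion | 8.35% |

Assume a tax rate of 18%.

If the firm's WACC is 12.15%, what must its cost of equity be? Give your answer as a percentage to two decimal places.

Total capital V = 37.43 + 18.14 = 55.57.
Equity weight = 37.43/55.57 = 0.6736.
Private placement notes weight = 18.14/55.57 = 0.3264.
Debt contribution = 0.3264 × 8.35% × (1 − 18%) = 2.2351%.
Required equity contribution = 12.15% − 2.2351% = 9.9149%.
Re = 9.9149% / 0.6736 = 14.7200%.

14.72%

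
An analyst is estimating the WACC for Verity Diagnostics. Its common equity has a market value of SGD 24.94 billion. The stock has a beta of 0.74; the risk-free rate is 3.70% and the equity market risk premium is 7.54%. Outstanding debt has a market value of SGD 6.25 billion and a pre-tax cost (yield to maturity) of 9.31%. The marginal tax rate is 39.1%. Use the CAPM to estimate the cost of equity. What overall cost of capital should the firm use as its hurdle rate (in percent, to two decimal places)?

8.56%

Cost of equity via CAPM: Re = 3.7% + 0.74 × 7.54% = 9.2796%.
Total capital V = 24.94 + 6.25 = 31.19.
Equity: weight = 24.94/31.19 = 0.7996; cost = 9.2796%.
Debt: weight = 6.25/31.19 = 0.2004; after-tax cost = 9.31% × (1 − 39.1%) = 5.6698%.
WACC = 0.7996 × 9.2796% + 0.2004 × 5.6698% = 8.5562%.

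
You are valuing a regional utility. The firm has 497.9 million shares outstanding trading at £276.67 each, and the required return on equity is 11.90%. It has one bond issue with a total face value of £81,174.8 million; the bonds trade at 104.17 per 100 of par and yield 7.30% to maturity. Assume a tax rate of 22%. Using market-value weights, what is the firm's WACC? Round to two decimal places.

9.54%

Market value of equity E = 276.67 × 497.9m = 137753.993m. Market value of debt D = 81174.8m × 104.17/100 = 84559.78916m.
Total capital V = 137753.993 + 84559.78916 = 222313.78216.
Equity: weight = 137753.993/222313.78216 = 0.6196; cost = 11.9%.
Bonds outstanding: weight = 84559.78916/222313.78216 = 0.3804; after-tax cost = 7.3% × (1 − 22%) = 5.6940%.
WACC = 0.6196 × 11.9000% + 0.3804 × 5.6940% = 9.5395%.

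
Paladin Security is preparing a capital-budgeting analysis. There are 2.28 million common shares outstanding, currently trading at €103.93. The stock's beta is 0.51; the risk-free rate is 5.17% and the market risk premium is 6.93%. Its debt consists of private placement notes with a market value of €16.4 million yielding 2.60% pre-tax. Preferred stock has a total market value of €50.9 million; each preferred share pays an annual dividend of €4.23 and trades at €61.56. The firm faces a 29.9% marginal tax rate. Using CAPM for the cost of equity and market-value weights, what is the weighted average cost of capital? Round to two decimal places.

Cost of equity via CAPM: Re = 5.17% + 0.51 × 6.93% = 8.7043%.
Cost of preferred: Rp = 4.23 / 61.56 = 6.8713%.
Market value of equity E = 103.93 × 2.28m = 236.9604m.
Total capital V = 236.9604 + 50.9 + 16.4 = 304.2604.
Equity: weight = 236.9604/304.2604 = 0.7788; cost = 8.7043%.
Preferred: weight = 50.9/304.2604 = 0.1673; cost = 6.8713%.
Private placement notes: weight = 16.4/304.2604 = 0.0539; after-tax cost = 2.6% × (1 − 29.9%) = 1.8226%.
WACC = 0.7788 × 8.7043% + 0.1673 × 6.8713% + 0.0539 × 1.8226% = 8.0267%.

8.03%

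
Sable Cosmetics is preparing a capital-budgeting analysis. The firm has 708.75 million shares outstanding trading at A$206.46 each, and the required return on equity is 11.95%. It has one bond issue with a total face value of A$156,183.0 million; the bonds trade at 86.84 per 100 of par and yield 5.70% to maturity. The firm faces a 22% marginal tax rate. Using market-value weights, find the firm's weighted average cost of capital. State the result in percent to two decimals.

Market value of equity E = 206.46 × 708.75m = 146328.525m. Market value of debt D = 156183m × 86.84/100 = 135629.3172m.
Total capital V = 146328.525 + 135629.3172 = 281957.8422.
Equity: weight = 146328.525/281957.8422 = 0.5190; cost = 11.95%.
Bonds outstanding: weight = 135629.3172/281957.8422 = 0.4810; after-tax cost = 5.7% × (1 − 22%) = 4.4460%.
WACC = 0.5190 × 11.9500% + 0.4810 × 4.4460% = 8.3404%.

8.34%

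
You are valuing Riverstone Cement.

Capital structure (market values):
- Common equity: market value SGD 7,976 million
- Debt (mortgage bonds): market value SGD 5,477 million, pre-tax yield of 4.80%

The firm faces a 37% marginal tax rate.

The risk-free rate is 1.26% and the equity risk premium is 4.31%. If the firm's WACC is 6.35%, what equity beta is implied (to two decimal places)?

1.71

Total capital V = 7976 + 5477 = 13453.
Equity weight = 7976/13453 = 0.5929.
Mortgage bonds weight = 5477/13453 = 0.4071.
Debt contribution = 0.4071 × 4.8% × (1 − 37%) = 1.2311%.
Required equity contribution = 6.35% − 1.2311% = 5.1189%  ⇒  Re = 8.6339%.
CAPM: 8.6339% = 1.26% + β × 4.31%  ⇒  β = 1.7109.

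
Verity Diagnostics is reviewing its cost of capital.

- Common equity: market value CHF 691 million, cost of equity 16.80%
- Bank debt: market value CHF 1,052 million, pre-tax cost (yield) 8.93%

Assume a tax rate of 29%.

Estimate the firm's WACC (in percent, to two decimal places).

10.49%

Total capital V = 691 + 1052 = 1743.
Equity: weight = 691/1743 = 0.3964; cost = 16.8%.
Bank debt: weight = 1052/1743 = 0.6036; after-tax cost = 8.93% × (1 − 29%) = 6.3403%.
WACC = 0.3964 × 16.8000% + 0.6036 × 6.3403% = 10.4870%.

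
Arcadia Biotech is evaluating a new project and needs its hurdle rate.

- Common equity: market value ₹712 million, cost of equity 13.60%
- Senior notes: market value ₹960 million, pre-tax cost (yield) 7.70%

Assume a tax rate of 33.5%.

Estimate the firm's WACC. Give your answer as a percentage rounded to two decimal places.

Total capital V = 712 + 960 = 1672.
Equity: weight = 712/1672 = 0.4258; cost = 13.6%.
Senior notes: weight = 960/1672 = 0.5742; after-tax cost = 7.7% × (1 − 33.5%) = 5.1205%.
WACC = 0.4258 × 13.6000% + 0.5742 × 5.1205% = 8.7314%.

8.73%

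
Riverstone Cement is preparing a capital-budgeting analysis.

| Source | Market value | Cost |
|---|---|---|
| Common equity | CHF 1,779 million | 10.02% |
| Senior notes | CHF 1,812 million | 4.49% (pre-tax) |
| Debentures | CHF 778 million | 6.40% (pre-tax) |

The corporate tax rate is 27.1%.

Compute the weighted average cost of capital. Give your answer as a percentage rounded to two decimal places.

Total capital V = 1779 + 1812 + 778 = 4369.
Equity: weight = 1779/4369 = 0.4072; cost = 10.02%.
Senior notes: weight = 1812/4369 = 0.4147; after-tax cost = 4.49% × (1 − 27.1%) = 3.2732%.
Debentures: weight = 778/4369 = 0.1781; after-tax cost = 6.4% × (1 − 27.1%) = 4.6656%.
WACC = 0.4072 × 10.0200% + 0.4147 × 3.2732% + 0.1781 × 4.6656% = 6.2684%.

6.27%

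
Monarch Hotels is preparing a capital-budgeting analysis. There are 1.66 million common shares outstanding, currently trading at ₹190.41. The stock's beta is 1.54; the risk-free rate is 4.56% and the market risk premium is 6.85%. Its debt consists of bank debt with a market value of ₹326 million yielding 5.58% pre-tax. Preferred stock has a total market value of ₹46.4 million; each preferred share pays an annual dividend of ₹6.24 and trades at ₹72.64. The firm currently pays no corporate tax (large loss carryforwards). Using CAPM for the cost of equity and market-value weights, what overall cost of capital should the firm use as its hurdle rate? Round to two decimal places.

10.16%

Cost of equity via CAPM: Re = 4.56% + 1.54 × 6.85% = 15.1090%.
Cost of preferred: Rp = 6.24 / 72.64 = 8.5903%.
Market value of equity E = 190.41 × 1.66m = 316.0806m.
Total capital V = 316.0806 + 46.4 + 326 = 688.4806.
Equity: weight = 316.0806/688.4806 = 0.4591; cost = 15.109%.
Preferred: weight = 46.4/688.4806 = 0.0674; cost = 8.5903%.
Bank debt: weight = 326/688.4806 = 0.4735; after-tax cost = 5.58% × (1 − 0%) = 5.5800%.
WACC = 0.4591 × 15.1090% + 0.0674 × 8.5903% + 0.4735 × 5.5800% = 10.1576%.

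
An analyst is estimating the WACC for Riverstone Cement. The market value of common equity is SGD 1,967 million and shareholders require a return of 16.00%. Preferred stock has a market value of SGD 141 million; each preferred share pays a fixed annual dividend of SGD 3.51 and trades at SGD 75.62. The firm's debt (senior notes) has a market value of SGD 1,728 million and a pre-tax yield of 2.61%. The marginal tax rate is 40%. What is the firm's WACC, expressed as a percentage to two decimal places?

9.08%

Cost of preferred: Rp = 3.51 / 75.62 = 4.6416%.
Total capital V = 1967 + 141 + 1728 = 3836.
Equity: weight = 1967/3836 = 0.5128; cost = 16%.
Preferred: weight = 141/3836 = 0.0368; cost = 4.6416%.
Senior notes: weight = 1728/3836 = 0.4505; after-tax cost = 2.61% × (1 − 40%) = 1.5660%.
WACC = 0.5128 × 16.0000% + 0.0368 × 4.6416% + 0.4505 × 1.5660% = 9.0804%.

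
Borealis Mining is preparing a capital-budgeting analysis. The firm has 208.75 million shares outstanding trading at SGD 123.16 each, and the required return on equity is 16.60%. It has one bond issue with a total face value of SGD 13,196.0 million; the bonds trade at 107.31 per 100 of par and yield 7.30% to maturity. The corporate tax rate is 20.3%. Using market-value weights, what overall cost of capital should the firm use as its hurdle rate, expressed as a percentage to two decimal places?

12.77%

Market value of equity E = 123.16 × 208.75m = 25709.65m. Market value of debt D = 13196m × 107.31/100 = 14160.6276m.
Total capital V = 25709.65 + 14160.6276 = 39870.2776.
Equity: weight = 25709.65/39870.2776 = 0.6448; cost = 16.6%.
Bonds outstanding: weight = 14160.6276/39870.2776 = 0.3552; after-tax cost = 7.3% × (1 − 20.3%) = 5.8181%.
WACC = 0.6448 × 16.6000% + 0.3552 × 5.8181% = 12.7706%.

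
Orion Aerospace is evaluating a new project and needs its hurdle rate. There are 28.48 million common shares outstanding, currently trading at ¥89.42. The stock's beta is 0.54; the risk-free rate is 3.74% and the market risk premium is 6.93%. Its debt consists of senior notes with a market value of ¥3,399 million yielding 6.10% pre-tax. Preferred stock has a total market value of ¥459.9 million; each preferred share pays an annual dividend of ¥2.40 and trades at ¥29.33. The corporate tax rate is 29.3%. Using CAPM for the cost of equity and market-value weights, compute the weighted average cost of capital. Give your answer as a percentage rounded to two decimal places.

Cost of equity via CAPM: Re = 3.74% + 0.54 × 6.93% = 7.4822%.
Cost of preferred: Rp = 2.4 / 29.33 = 8.1827%.
Market value of equity E = 89.42 × 28.48m = 2546.6816m.
Total capital V = 2546.6816 + 459.9 + 3399 = 6405.5816.
Equity: weight = 2546.6816/6405.5816 = 0.3976; cost = 7.4822%.
Preferred: weight = 459.9/6405.5816 = 0.0718; cost = 8.1827%.
Senior notes: weight = 3399/6405.5816 = 0.5306; after-tax cost = 6.1% × (1 − 29.3%) = 4.3127%.
WACC = 0.3976 × 7.4822% + 0.0718 × 8.1827% + 0.5306 × 4.3127% = 5.8507%.

5.85%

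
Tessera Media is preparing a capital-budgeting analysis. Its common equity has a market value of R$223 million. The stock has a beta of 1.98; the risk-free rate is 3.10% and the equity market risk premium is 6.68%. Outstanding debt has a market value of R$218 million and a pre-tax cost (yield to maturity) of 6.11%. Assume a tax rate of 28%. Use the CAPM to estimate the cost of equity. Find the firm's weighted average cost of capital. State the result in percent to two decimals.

10.43%

Cost of equity via CAPM: Re = 3.1% + 1.98 × 6.68% = 16.3264%.
Total capital V = 223 + 218 = 441.
Equity: weight = 223/441 = 0.5057; cost = 16.3264%.
Debt: weight = 218/441 = 0.4943; after-tax cost = 6.11% × (1 − 28%) = 4.3992%.
WACC = 0.5057 × 16.3264% + 0.4943 × 4.3992% = 10.4304%.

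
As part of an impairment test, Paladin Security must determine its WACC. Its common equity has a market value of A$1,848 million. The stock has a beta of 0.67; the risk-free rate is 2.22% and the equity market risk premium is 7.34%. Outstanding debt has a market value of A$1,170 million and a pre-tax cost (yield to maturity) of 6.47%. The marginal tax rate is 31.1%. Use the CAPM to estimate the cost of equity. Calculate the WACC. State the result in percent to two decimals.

6.10%

Cost of equity via CAPM: Re = 2.22% + 0.67 × 7.34% = 7.1378%.
Total capital V = 1848 + 1170 = 3018.
Equity: weight = 1848/3018 = 0.6123; cost = 7.1378%.
Debt: weight = 1170/3018 = 0.3877; after-tax cost = 6.47% × (1 − 31.1%) = 4.4578%.
WACC = 0.6123 × 7.1378% + 0.3877 × 4.4578% = 6.0988%.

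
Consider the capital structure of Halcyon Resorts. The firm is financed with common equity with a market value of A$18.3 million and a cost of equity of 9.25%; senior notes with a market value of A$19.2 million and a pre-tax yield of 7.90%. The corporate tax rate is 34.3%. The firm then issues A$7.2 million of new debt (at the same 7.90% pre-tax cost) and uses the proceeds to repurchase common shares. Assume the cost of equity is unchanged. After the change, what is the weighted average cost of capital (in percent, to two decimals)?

6.39%

After the change:
Total capital V = 11.1 + 26.4 = 37.5.
Equity: weight = 11.1/37.5 = 0.2960; cost = 9.25%.
Senior notes: weight = 26.4/37.5 = 0.7040; after-tax cost = 7.9% × (1 − 34.3%) = 5.1903%.
WACC = 0.2960 × 9.2500% + 0.7040 × 5.1903% = 6.3920%.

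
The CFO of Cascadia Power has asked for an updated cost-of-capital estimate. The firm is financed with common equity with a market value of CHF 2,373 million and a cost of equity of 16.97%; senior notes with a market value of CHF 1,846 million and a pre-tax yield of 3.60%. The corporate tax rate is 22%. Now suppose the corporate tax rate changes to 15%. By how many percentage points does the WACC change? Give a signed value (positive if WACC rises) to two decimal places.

Current WACC:
Total capital V = 2373 + 1846 = 4219.
Equity: weight = 2373/4219 = 0.5625; cost = 16.97%.
Senior notes: weight = 1846/4219 = 0.4375; after-tax cost = 3.6% × (1 − 22%) = 2.8080%.
WACC = 0.5625 × 16.9700% + 0.4375 × 2.8080% = 10.7735%.
After the change:
Total capital V = 2373 + 1846 = 4219.
Equity: weight = 2373/4219 = 0.5625; cost = 16.97%.
Senior notes: weight = 1846/4219 = 0.4375; after-tax cost = 3.6% × (1 − 15%) = 3.0600%.
WACC = 0.5625 × 16.9700% + 0.4375 × 3.0600% = 10.8838%.
Change in WACC = 10.8838% − 10.7735% = 0.1103 pp.

+0.11 pp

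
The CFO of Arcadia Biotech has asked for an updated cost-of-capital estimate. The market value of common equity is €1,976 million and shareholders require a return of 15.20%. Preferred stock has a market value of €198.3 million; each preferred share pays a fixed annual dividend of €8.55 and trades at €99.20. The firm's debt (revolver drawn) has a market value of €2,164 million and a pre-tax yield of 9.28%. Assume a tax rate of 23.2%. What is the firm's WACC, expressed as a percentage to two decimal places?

Cost of preferred: Rp = 8.55 / 99.2 = 8.6190%.
Total capital V = 1976 + 198.3 + 2164 = 4338.3.
Equity: weight = 1976/4338.3 = 0.4555; cost = 15.2%.
Preferred: weight = 198.3/4338.3 = 0.0457; cost = 8.619%.
Revolver drawn: weight = 2164/4338.3 = 0.4988; after-tax cost = 9.28% × (1 − 23.2%) = 7.1270%.
WACC = 0.4555 × 15.2000% + 0.0457 × 8.6190% + 0.4988 × 7.1270% = 10.8723%.

10.87%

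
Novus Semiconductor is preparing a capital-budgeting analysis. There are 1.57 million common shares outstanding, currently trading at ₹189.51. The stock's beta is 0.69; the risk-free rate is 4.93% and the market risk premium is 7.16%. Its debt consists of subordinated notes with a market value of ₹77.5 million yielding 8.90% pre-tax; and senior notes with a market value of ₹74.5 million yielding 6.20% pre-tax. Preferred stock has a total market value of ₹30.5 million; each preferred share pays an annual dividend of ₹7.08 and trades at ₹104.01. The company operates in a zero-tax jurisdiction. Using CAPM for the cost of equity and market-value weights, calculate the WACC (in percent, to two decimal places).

Cost of equity via CAPM: Re = 4.93% + 0.69 × 7.16% = 9.8704%.
Cost of preferred: Rp = 7.08 / 104.01 = 6.8070%.
Market value of equity E = 189.51 × 1.57m = 297.5307m.
Total capital V = 297.5307 + 30.5 + 77.5 + 74.5 = 480.0307.
Equity: weight = 297.5307/480.0307 = 0.6198; cost = 9.8704%.
Preferred: weight = 30.5/480.0307 = 0.0635; cost = 6.807%.
Subordinated notes: weight = 77.5/480.0307 = 0.1614; after-tax cost = 8.9% × (1 − 0%) = 8.9000%.
Senior notes: weight = 74.5/480.0307 = 0.1552; after-tax cost = 6.2% × (1 − 0%) = 6.2000%.
WACC = 0.6198 × 9.8704% + 0.0635 × 6.8070% + 0.1614 × 8.9000% + 0.1552 × 6.2000% = 8.9494%.

8.95%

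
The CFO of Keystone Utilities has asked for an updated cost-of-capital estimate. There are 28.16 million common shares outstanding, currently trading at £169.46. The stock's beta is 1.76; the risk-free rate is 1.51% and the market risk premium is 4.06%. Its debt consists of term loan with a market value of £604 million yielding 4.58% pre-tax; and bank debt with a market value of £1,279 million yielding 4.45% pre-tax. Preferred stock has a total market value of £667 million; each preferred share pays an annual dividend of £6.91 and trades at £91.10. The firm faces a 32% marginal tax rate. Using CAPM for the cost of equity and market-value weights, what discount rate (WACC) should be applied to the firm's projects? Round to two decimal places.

7.12%

Cost of equity via CAPM: Re = 1.51% + 1.76 × 4.06% = 8.6556%.
Cost of preferred: Rp = 6.91 / 91.1 = 7.5851%.
Market value of equity E = 169.46 × 28.16m = 4771.9936m.
Total capital V = 4771.9936 + 667 + 604 + 1279 = 7321.9936.
Equity: weight = 4771.9936/7321.9936 = 0.6517; cost = 8.6556%.
Preferred: weight = 667/7321.9936 = 0.0911; cost = 7.5851%.
Term loan: weight = 604/7321.9936 = 0.0825; after-tax cost = 4.58% × (1 − 32%) = 3.1144%.
Bank debt: weight = 1279/7321.9936 = 0.1747; after-tax cost = 4.45% × (1 − 32%) = 3.0260%.
WACC = 0.6517 × 8.6556% + 0.0911 × 7.5851% + 0.0825 × 3.1144% + 0.1747 × 3.0260% = 7.1176%.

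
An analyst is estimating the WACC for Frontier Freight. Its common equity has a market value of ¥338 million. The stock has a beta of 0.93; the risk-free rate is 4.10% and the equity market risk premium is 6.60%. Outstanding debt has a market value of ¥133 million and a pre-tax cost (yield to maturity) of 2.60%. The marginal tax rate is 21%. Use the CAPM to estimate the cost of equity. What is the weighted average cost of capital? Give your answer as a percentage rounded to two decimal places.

7.93%

Cost of equity via CAPM: Re = 4.1% + 0.93 × 6.6% = 10.2380%.
Total capital V = 338 + 133 = 471.
Equity: weight = 338/471 = 0.7176; cost = 10.238%.
Debt: weight = 133/471 = 0.2824; after-tax cost = 2.6% × (1 − 21%) = 2.0540%.
WACC = 0.7176 × 10.2380% + 0.2824 × 2.0540% = 7.9270%.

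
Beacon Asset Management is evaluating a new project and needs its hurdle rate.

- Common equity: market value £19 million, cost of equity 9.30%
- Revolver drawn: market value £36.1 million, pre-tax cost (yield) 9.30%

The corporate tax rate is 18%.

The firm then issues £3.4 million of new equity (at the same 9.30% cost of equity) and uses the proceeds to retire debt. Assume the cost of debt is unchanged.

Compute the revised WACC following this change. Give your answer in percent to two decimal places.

8.31%

After the change:
Total capital V = 22.4 + 32.7 = 55.1.
Equity: weight = 22.4/55.1 = 0.4065; cost = 9.3%.
Revolver drawn: weight = 32.7/55.1 = 0.5935; after-tax cost = 9.3% × (1 − 18%) = 7.6260%.
WACC = 0.4065 × 9.3000% + 0.5935 × 7.6260% = 8.3065%.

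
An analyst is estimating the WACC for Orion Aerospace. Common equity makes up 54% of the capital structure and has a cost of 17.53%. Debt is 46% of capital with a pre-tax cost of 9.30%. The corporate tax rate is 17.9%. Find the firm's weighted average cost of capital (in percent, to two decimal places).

12.98%

After-tax cost of debt = 9.3% × (1 − 17.9%) = 7.6353%.
WACC = 0.540 × 17.5300% + 0.460 × 7.6353% = 12.9784%.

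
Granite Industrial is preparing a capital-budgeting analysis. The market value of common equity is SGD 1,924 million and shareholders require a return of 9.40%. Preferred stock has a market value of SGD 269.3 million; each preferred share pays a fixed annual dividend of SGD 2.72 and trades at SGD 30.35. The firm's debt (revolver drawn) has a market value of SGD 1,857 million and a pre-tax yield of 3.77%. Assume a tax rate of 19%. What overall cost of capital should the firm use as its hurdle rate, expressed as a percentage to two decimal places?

Cost of preferred: Rp = 2.72 / 30.35 = 8.9621%.
Total capital V = 1924 + 269.3 + 1857 = 4050.3.
Equity: weight = 1924/4050.3 = 0.4750; cost = 9.4%.
Preferred: weight = 269.3/4050.3 = 0.0665; cost = 8.9621%.
Revolver drawn: weight = 1857/4050.3 = 0.4585; after-tax cost = 3.77% × (1 − 19%) = 3.0537%.
WACC = 0.4750 × 9.4000% + 0.0665 × 8.9621% + 0.4585 × 3.0537% = 6.4612%.

6.46%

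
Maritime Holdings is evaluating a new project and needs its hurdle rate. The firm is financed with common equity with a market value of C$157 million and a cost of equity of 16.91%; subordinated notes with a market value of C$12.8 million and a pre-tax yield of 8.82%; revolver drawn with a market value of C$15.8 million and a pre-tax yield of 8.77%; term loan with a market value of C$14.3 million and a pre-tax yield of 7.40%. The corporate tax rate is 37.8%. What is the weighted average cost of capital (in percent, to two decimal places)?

Total capital V = 157 + 12.8 + 15.8 + 14.3 = 199.9.
Equity: weight = 157/199.9 = 0.7854; cost = 16.91%.
Subordinated notes: weight = 12.8/199.9 = 0.0640; after-tax cost = 8.82% × (1 − 37.8%) = 5.4860%.
Revolver drawn: weight = 15.8/199.9 = 0.0790; after-tax cost = 8.77% × (1 − 37.8%) = 5.4549%.
Term loan: weight = 14.3/199.9 = 0.0715; after-tax cost = 7.4% × (1 − 37.8%) = 4.6028%.
WACC = 0.7854 × 16.9100% + 0.0640 × 5.4860% + 0.0790 × 5.4549% + 0.0715 × 4.6028% = 14.3927%.

14.39%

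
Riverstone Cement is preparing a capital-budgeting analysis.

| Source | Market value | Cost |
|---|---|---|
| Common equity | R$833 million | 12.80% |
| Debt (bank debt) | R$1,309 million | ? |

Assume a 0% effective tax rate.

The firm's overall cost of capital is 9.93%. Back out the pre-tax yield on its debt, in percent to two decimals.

8.10%

Total capital V = 833 + 1309 = 2142.
Equity weight = 833/2142 = 0.3889.
Bank debt weight = 1309/2142 = 0.6111.
Equity contribution = 0.3889 × 12.8% = 4.9778%.
Remaining for debt = 9.93% − 4.9778% = 4.9522%.
Rd × (1 − 0%) × 0.6111 = 4.9522%  ⇒  Rd = 8.1036%.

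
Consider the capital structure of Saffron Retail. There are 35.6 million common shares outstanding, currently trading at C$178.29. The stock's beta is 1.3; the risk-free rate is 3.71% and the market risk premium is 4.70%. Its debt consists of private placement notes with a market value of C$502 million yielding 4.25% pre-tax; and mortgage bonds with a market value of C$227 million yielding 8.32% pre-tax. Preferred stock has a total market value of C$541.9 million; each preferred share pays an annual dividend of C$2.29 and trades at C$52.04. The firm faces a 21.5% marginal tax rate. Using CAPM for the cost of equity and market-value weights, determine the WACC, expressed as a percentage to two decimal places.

8.91%

Cost of equity via CAPM: Re = 3.71% + 1.3 × 4.7% = 9.8200%.
Cost of preferred: Rp = 2.29 / 52.04 = 4.4005%.
Market value of equity E = 178.29 × 35.6m = 6347.124m.
Total capital V = 6347.124 + 541.9 + 502 + 227 = 7618.024.
Equity: weight = 6347.124/7618.024 = 0.8332; cost = 9.82%.
Preferred: weight = 541.9/7618.024 = 0.0711; cost = 4.4005%.
Private placement notes: weight = 502/7618.024 = 0.0659; after-tax cost = 4.25% × (1 − 21.5%) = 3.3363%.
Mortgage bonds: weight = 227/7618.024 = 0.0298; after-tax cost = 8.32% × (1 − 21.5%) = 6.5312%.
WACC = 0.8332 × 9.8200% + 0.0711 × 4.4005% + 0.0659 × 3.3363% + 0.0298 × 6.5312% = 8.9092%.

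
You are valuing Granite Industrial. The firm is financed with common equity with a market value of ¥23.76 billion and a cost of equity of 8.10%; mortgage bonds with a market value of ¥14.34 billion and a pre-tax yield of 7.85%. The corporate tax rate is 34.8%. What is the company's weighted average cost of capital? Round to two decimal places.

Total capital V = 23.76 + 14.34 = 38.1.
Equity: weight = 23.76/38.1 = 0.6236; cost = 8.1%.
Mortgage bonds: weight = 14.34/38.1 = 0.3764; after-tax cost = 7.85% × (1 − 34.8%) = 5.1182%.
WACC = 0.6236 × 8.1000% + 0.3764 × 5.1182% = 6.9777%.

6.98%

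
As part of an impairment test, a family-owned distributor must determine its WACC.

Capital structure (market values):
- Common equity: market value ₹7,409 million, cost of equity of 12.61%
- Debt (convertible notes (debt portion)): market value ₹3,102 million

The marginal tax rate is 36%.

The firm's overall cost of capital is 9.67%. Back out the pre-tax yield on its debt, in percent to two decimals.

Total capital V = 7409 + 3102 = 10511.
Equity weight = 7409/10511 = 0.7049.
Convertible notes (debt portion) weight = 3102/10511 = 0.2951.
Equity contribution = 0.7049 × 12.61% = 8.8885%.
Remaining for debt = 9.67% − 8.8885% = 0.7815%.
Rd × (1 − 36%) × 0.2951 = 0.7815%  ⇒  Rd = 4.1374%.

4.14%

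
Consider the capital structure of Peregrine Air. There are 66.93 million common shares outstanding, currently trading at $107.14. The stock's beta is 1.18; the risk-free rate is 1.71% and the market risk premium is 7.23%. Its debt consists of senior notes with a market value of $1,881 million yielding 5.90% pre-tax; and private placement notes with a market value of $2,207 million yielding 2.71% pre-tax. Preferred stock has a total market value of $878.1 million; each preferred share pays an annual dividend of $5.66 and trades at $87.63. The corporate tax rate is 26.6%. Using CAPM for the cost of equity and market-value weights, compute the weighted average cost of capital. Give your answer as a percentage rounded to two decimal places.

Cost of equity via CAPM: Re = 1.71% + 1.18 × 7.23% = 10.2414%.
Cost of preferred: Rp = 5.66 / 87.63 = 6.4590%.
Market value of equity E = 107.14 × 66.93m = 7170.8802m.
Total capital V = 7170.8802 + 878.1 + 1881 + 2207 = 12136.9802.
Equity: weight = 7170.8802/12136.9802 = 0.5908; cost = 10.2414%.
Preferred: weight = 878.1/12136.9802 = 0.0723; cost = 6.459%.
Senior notes: weight = 1881/12136.9802 = 0.1550; after-tax cost = 5.9% × (1 − 26.6%) = 4.3306%.
Private placement notes: weight = 2207/12136.9802 = 0.1818; after-tax cost = 2.71% × (1 − 26.6%) = 1.9891%.
WACC = 0.5908 × 10.2414% + 0.0723 × 6.4590% + 0.1550 × 4.3306% + 0.1818 × 1.9891% = 7.5511%.

7.55%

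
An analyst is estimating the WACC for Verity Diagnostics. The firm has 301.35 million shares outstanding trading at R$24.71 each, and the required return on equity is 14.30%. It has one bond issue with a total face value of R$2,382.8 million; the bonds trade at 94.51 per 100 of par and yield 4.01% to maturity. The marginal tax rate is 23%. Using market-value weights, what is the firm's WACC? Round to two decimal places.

Market value of equity E = 24.71 × 301.35m = 7446.3585m. Market value of debt D = 2382.8m × 94.51/100 = 2251.98428m.
Total capital V = 7446.3585 + 2251.98428 = 9698.34278.
Equity: weight = 7446.3585/9698.34278 = 0.7678; cost = 14.3%.
Bonds outstanding: weight = 2251.98428/9698.34278 = 0.2322; after-tax cost = 4.01% × (1 − 23%) = 3.0877%.
WACC = 0.7678 × 14.3000% + 0.2322 × 3.0877% = 11.6965%.

11.70%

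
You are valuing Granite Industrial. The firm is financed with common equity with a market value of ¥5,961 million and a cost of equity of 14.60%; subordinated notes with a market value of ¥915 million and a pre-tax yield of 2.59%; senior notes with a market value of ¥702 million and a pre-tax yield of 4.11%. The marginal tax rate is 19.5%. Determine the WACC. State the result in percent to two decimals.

12.04%

Total capital V = 5961 + 915 + 702 = 7578.
Equity: weight = 5961/7578 = 0.7866; cost = 14.6%.
Subordinated notes: weight = 915/7578 = 0.1207; after-tax cost = 2.59% × (1 − 19.5%) = 2.0849%.
Senior notes: weight = 702/7578 = 0.0926; after-tax cost = 4.11% × (1 − 19.5%) = 3.3085%.
WACC = 0.7866 × 14.6000% + 0.1207 × 2.0849% + 0.0926 × 3.3085% = 12.0429%.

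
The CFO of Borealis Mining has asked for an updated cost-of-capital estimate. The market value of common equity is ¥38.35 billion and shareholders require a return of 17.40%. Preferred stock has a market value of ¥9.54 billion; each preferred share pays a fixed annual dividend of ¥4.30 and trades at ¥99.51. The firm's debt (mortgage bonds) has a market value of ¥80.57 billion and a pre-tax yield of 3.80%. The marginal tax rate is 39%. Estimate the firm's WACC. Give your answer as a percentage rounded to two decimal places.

Cost of preferred: Rp = 4.3 / 99.51 = 4.3212%.
Total capital V = 38.35 + 9.54 + 80.57 = 128.46.
Equity: weight = 38.35/128.46 = 0.2985; cost = 17.4%.
Preferred: weight = 9.54/128.46 = 0.0743; cost = 4.3212%.
Mortgage bonds: weight = 80.57/128.46 = 0.6272; after-tax cost = 3.8% × (1 − 39%) = 2.3180%.
WACC = 0.2985 × 17.4000% + 0.0743 × 4.3212% + 0.6272 × 2.3180% = 6.9693%.

6.97%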